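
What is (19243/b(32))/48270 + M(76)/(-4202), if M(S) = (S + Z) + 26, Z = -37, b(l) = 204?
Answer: -279600557/20688715080 ≈ -0.013515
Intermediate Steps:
M(S) = -11 + S (M(S) = (S - 37) + 26 = (-37 + S) + 26 = -11 + S)
(19243/b(32))/48270 + M(76)/(-4202) = (19243/204)/48270 + (-11 + 76)/(-4202) = (19243*(1/204))*(1/48270) + 65*(-1/4202) = (19243/204)*(1/48270) - 65/4202 = 19243/9847080 - 65/4202 = -279600557/20688715080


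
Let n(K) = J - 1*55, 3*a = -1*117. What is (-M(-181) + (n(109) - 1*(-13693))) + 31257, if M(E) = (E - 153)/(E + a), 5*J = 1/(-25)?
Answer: 123457053/2750 ≈ 44894.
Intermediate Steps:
a = -39 (a = (-1*117)/3 = (⅓)*(-117) = -39)
J = -1/125 (J = (⅕)/(-25) = (⅕)*(-1/25) = -1/125 ≈ -0.0080000)
n(K) = -6876/125 (n(K) = -1/125 - 1*55 = -1/125 - 55 = -6876/125)
M(E) = (-153 + E)/(-39 + E) (M(E) = (E - 153)/(E - 39) = (-153 + E)/(-39 + E))
(-M(-181) + (n(109) - 1*(-13693))) + 31257 = (-(-153 - 181)/(-39 - 181) + (-6876/125 - 1*(-13693))) + 31257 = (-(-334)/(-220) + (-6876/125 + 13693)) + 31257 = (-(-1)*(-334)/220 + 1704749/125) + 31257 = (-1*167/110 + 1704749/125) + 31257 = (-167/110 + 1704749/125) + 31257 = 37500303/2750 + 31257 = 123457053/2750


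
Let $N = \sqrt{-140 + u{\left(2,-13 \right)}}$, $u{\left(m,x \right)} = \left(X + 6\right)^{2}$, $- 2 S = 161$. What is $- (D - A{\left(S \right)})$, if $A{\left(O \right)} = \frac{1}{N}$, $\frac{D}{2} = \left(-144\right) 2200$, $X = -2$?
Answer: $633600 - \frac{i \sqrt{31}}{62} \approx 6.336 \cdot 10^{5} - 0.089803 i$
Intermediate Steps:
$S = - \frac{161}{2}$ ($S = \left(- \frac{1}{2}\right) 161 = - \frac{161}{2} \approx -80.5$)
$u{\left(m,x \right)} = 16$ ($u{\left(m,x \right)} = \left(-2 + 6\right)^{2} = 4^{2} = 16$)
$D = -633600$ ($D = 2 \left(\left(-144\right) 2200\right) = 2 \left(-316800\right) = -633600$)
$N = 2 i \sqrt{31}$ ($N = \sqrt{-140 + 16} = \sqrt{-124} = 2 i \sqrt{31} \approx 11.136 i$)
$A{\left(O \right)} = - \frac{i \sqrt{31}}{62}$ ($A{\left(O \right)} = \frac{1}{2 i \sqrt{31}} = - \frac{i \sqrt{31}}{62}$)
$- (D - A{\left(S \right)}) = - (-633600 - - \frac{i \sqrt{31}}{62}) = - (-633600 + \frac{i \sqrt{31}}{62}) = 633600 - \frac{i \sqrt{31}}{62}$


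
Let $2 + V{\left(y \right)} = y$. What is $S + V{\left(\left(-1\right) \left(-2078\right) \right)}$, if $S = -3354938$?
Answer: $-3352862$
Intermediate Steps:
$V{\left(y \right)} = -2 + y$
$S + V{\left(\left(-1\right) \left(-2078\right) \right)} = -3354938 - -2076 = -3354938 + \left(-2 + 2078\right) = -3354938 + 2076 = -3352862$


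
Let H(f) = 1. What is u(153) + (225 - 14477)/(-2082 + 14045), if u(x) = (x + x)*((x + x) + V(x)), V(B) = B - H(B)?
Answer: 239510896/1709 ≈ 1.4015e+5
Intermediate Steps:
V(B) = -1 + B (V(B) = B - 1*1 = B - 1 = -1 + B)
u(x) = 2*x*(-1 + 3*x) (u(x) = (x + x)*((x + x) + (-1 + x)) = (2*x)*(2*x + (-1 + x)) = (2*x)*(-1 + 3*x) = 2*x*(-1 + 3*x))
u(153) + (225 - 14477)/(-2082 + 14045) = 2*153*(-1 + 3*153) + (225 - 14477)/(-2082 + 14045) = 2*153*(-1 + 459) - 14252/11963 = 2*153*458 - 14252*1/11963 = 140148 - 2036/1709 = 239510896/1709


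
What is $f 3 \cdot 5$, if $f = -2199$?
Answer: $-32985$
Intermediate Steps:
$f 3 \cdot 5 = - 2199 \cdot 3 \cdot 5 = \left(-2199\right) 15 = -32985$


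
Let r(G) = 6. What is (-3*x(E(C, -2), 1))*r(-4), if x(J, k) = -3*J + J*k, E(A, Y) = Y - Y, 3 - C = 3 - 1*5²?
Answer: 0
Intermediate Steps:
C = 25 (C = 3 - (3 - 1*5²) = 3 - (3 - 1*25) = 3 - (3 - 25) = 3 - 1*(-22) = 3 + 22 = 25)
E(A, Y) = 0
(-3*x(E(C, -2), 1))*r(-4) = -0*(-3 + 1)*6 = -0*(-2)*6 = -3*0*6 = 0*6 = 0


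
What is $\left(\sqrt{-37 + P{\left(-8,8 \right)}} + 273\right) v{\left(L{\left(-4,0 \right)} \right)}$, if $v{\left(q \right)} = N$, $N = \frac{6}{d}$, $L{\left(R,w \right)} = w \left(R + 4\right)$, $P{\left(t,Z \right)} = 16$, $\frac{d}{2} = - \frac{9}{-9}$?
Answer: $819 + 3 i \sqrt{21} \approx 819.0 + 13.748 i$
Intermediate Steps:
$d = 2$ ($d = 2 \left(- \frac{9}{-9}\right) = 2 \left(\left(-9\right) \left(- \frac{1}{9}\right)\right) = 2 \cdot 1 = 2$)
$L{\left(R,w \right)} = w \left(4 + R\right)$
$N = 3$ ($N = \frac{6}{2} = 6 \cdot \frac{1}{2} = 3$)
$v{\left(q \right)} = 3$
$\left(\sqrt{-37 + P{\left(-8,8 \right)}} + 273\right) v{\left(L{\left(-4,0 \right)} \right)} = \left(\sqrt{-37 + 16} + 273\right) 3 = \left(\sqrt{-21} + 273\right) 3 = \left(i \sqrt{21} + 273\right) 3 = \left(273 + i \sqrt{21}\right) 3 = 819 + 3 i \sqrt{21}$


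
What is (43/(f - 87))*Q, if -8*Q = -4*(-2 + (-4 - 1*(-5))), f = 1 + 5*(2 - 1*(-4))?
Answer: 43/112 ≈ 0.38393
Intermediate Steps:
f = 31 (f = 1 + 5*(2 + 4) = 1 + 5*6 = 1 + 30 = 31)
Q = -½ (Q = -(-1)*(-2 + (-4 - 1*(-5)))/2 = -(-1)*(-2 + (-4 + 5))/2 = -(-1)*(-2 + 1)/2 = -(-1)*(-1)/2 = -⅛*4 = -½ ≈ -0.50000)
(43/(f - 87))*Q = (43/(31 - 87))*(-½) = (43/(-56))*(-½) = (43*(-1/56))*(-½) = -43/56*(-½) = 43/112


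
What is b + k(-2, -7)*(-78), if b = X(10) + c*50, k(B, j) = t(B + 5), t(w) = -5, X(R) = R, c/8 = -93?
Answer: -36800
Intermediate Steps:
c = -744 (c = 8*(-93) = -744)
k(B, j) = -5
b = -37190 (b = 10 - 744*50 = 10 - 37200 = -37190)
b + k(-2, -7)*(-78) = -37190 - 5*(-78) = -37190 + 390 = -36800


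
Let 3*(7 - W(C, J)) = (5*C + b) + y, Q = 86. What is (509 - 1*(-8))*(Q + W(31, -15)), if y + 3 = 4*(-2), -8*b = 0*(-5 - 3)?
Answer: 23265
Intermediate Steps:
b = 0 (b = -0*(-5 - 3) = -0*(-8) = -1/8*0 = 0)
y = -11 (y = -3 + 4*(-2) = -3 - 8 = -11)
W(C, J) = 32/3 - 5*C/3 (W(C, J) = 7 - ((5*C + 0) - 11)/3 = 7 - (5*C - 11)/3 = 7 - (-11 + 5*C)/3 = 7 + (11/3 - 5*C/3) = 32/3 - 5*C/3)
(509 - 1*(-8))*(Q + W(31, -15)) = (509 - 1*(-8))*(86 + (32/3 - 5/3*31)) = (509 + 8)*(86 + (32/3 - 155/3)) = 517*(86 - 41) = 517*45 = 23265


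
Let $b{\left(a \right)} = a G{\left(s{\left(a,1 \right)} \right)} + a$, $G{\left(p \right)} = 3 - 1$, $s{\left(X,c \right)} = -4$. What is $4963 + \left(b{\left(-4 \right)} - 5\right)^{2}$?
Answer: $5252$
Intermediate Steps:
$G{\left(p \right)} = 2$
$b{\left(a \right)} = 3 a$ ($b{\left(a \right)} = a 2 + a = 2 a + a = 3 a$)
$4963 + \left(b{\left(-4 \right)} - 5\right)^{2} = 4963 + \left(3 \left(-4\right) - 5\right)^{2} = 4963 + \left(-12 - 5\right)^{2} = 4963 + \left(-17\right)^{2} = 4963 + 289 = 5252$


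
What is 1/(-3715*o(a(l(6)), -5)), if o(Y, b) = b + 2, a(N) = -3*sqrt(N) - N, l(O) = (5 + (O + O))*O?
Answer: 1/11145 ≈ 8.9726e-5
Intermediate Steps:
l(O) = O*(5 + 2*O) (l(O) = (5 + 2*O)*O = O*(5 + 2*O))
a(N) = -N - 3*sqrt(N)
o(Y, b) = 2 + b
1/(-3715*o(a(l(6)), -5)) = 1/(-3715*(2 - 5)) = 1/(-3715*(-3)) = 1/11145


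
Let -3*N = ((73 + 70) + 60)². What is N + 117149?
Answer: 310238/3 ≈ 1.0341e+5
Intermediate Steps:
N = -41209/3 (N = -((73 + 70) + 60)²/3 = -(143 + 60)²/3 = -⅓*203² = -⅓*41209 = -41209/3 ≈ -13736.)
N + 117149 = -41209/3 + 117149 = 310238/3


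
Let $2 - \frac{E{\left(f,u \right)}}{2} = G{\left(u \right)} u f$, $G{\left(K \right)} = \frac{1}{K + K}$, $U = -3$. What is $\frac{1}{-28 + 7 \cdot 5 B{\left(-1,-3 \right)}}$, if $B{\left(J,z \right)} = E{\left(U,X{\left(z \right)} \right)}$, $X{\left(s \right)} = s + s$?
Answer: $\frac{1}{217} \approx 0.0046083$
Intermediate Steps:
$G{\left(K \right)} = \frac{1}{2 K}$
$X{\left(s \right)} = 2 s$
$E{\left(f,u \right)} = 4 - f$ ($E{\left(f,u \right)} = 4 - 2 \frac{1}{2 u} u f = 4 - 2 \frac{f}{2} = 4 - f$)
$B{\left(J,z \right)} = 7$ ($B{\left(J,z \right)} = 4 - -3 = 4 + 3 = 7$)
$\frac{1}{-28 + 7 \cdot 5 B{\left(-1,-3 \right)}} = \frac{1}{-28 + 7 \cdot 5 \cdot 7} = \frac{1}{-28 + 35 \cdot 7} = \frac{1}{-28 + 245} = \frac{1}{217}$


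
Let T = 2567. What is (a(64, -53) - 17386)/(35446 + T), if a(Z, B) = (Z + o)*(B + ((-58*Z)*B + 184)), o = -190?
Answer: -24822628/38013 ≈ -653.00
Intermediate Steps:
a(Z, B) = (-190 + Z)*(184 + B - 58*B*Z) (a(Z, B) = (Z - 190)*(B + ((-58*Z)*B + 184)) = (-190 + Z)*(B + (-58*B*Z + 184)) = (-190 + Z)*(B + (184 - 58*B*Z)) = (-190 + Z)*(184 + B - 58*B*Z))
(a(64, -53) - 17386)/(35446 + T) = ((-34960 - 190*(-53) + 184*64 - 58*(-53)*64² + 11021*(-53)*64) - 17386)/(35446 + 2567) = ((-34960 + 10070 + 11776 - 58*(-53)*4096 - 37383232) - 17386)/38013 = ((-34960 + 10070 + 11776 + 12591104 - 37383232) - 17386)*(1/38013) = (-24805242 - 17386)*(1/38013) = -24822628*1/38013 = -24822628/38013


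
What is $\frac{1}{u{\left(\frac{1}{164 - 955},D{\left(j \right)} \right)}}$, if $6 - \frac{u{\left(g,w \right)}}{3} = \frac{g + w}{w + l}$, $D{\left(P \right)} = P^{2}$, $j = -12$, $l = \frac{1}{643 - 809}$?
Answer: $\frac{18907273}{283607220} \approx 0.066667$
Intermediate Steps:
$l = - \frac{1}{166}$ ($l = \frac{1}{-166} = - \frac{1}{166} \approx -0.0060241$)
$u{\left(g,w \right)} = 18 - \frac{3 \left(g + w\right)}{- \frac{1}{166} + w}$ ($u{\left(g,w \right)} = 18 - 3 \frac{g + w}{w - \frac{1}{166}} = 18 - 3 \frac{g + w}{- \frac{1}{166} + w} = 18 - \frac{3 \left(g + w\right)}{- \frac{1}{166} + w}$)
$\frac{1}{u{\left(\frac{1}{164 - 955},D{\left(j \right)} \right)}} = \frac{1}{6 \frac{1}{-1 + 166 \left(-12\right)^{2}} \left(-3 - \frac{83}{164 - 955} + 415 \left(-12\right)^{2}\right)} = \frac{1}{6 \frac{1}{-1 + 166 \cdot 144} \left(-3 - \frac{83}{-791} + 415 \cdot 144\right)} = \frac{1}{6 \frac{1}{-1 + 23904} \left(-3 - - \frac{83}{791} + 59760\right)} = \frac{1}{6 \cdot \frac{1}{23903} \left(-3 + \frac{83}{791} + 59760\right)} = \frac{1}{6 \cdot \frac{1}{23903} \cdot \frac{47267870}{791}} = \frac{1}{\frac{283607220}{18907273}} = \frac{18907273}{283607220}$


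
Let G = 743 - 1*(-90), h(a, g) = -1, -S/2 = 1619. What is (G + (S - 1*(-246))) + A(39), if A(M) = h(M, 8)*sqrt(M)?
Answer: -2159 - sqrt(39) ≈ -2165.2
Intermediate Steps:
S = -3238 (S = -2*1619 = -3238)
A(M) = -sqrt(M)
G = 833 (G = 743 + 90 = 833)
(G + (S - 1*(-246))) + A(39) = (833 + (-3238 - 1*(-246))) - sqrt(39) = (833 + (-3238 + 246)) - sqrt(39) = (833 - 2992) - sqrt(39) = -2159 - sqrt(39)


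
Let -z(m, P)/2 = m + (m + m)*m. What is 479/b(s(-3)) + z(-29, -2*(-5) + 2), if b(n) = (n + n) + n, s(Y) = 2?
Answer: -19357/6 ≈ -3226.2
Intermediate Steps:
b(n) = 3*n (b(n) = 2*n + n = 3*n)
z(m, P) = -4*m**2 - 2*m (z(m, P) = -2*(m + (m + m)*m) = -2*(m + (2*m)*m) = -2*(m + 2*m**2) = -4*m**2 - 2*m)
479/b(s(-3)) + z(-29, -2*(-5) + 2) = 479/(3*2) - 2*(-29)*(1 + 2*(-29)) = 479/6 - 2*(-29)*(1 - 58) = (1/6)*479 - 2*(-29)*(-57) = 479/6 - 3306 = -19357/6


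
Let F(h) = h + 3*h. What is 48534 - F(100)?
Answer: 48134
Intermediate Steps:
F(h) = 4*h
48534 - F(100) = 48534 - 4*100 = 48534 - 1*400 = 48534 - 400 = 48134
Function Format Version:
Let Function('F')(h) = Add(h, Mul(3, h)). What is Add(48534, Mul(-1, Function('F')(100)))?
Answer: 48134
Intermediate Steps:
Function('F')(h) = Mul(4, h)
Add(48534, Mul(-1, Function('F')(100))) = Add(48534, Mul(-1, Mul(4, 100))) = Add(48534, Mul(-1, 400)) = Add(48534, -400) = 48134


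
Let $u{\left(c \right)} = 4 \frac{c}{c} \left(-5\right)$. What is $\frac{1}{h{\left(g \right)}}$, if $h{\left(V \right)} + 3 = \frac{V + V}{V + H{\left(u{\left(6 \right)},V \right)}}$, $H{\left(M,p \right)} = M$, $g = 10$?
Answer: $- \frac{1}{5} \approx -0.2$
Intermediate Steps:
$u{\left(c \right)} = -20$ ($u{\left(c \right)} = 4 \cdot 1 \left(-5\right) = 4 \left(-5\right) = -20$)
$h{\left(V \right)} = -3 + \frac{2 V}{-20 + V}$ ($h{\left(V \right)} = -3 + \frac{V + V}{V - 20} = -3 + \frac{2 V}{-20 + V}$)
$\frac{1}{h{\left(g \right)}} = \frac{1}{\frac{1}{-20 + 10} \left(60 - 10\right)} = \frac{1}{\frac{1}{-10} \left(60 - 10\right)} = \frac{1}{\left(- \frac{1}{10}\right) 50} = \frac{1}{-5} = - \frac{1}{5}$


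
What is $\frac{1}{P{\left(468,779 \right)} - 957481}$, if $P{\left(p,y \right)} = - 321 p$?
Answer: $- \frac{1}{1107709} \approx -9.0276 \cdot 10^{-7}$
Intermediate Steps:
$\frac{1}{P{\left(468,779 \right)} - 957481} = \frac{1}{\left(-321\right) 468 - 957481} = \frac{1}{-150228 - 957481} = \frac{1}{-1107709} = - \frac{1}{1107709}$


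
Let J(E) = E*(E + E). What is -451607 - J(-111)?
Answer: -476249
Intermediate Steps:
J(E) = 2*E**2 (J(E) = E*(2*E) = 2*E**2)
-451607 - J(-111) = -451607 - 2*(-111)**2 = -451607 - 2*12321 = -451607 - 1*24642 = -451607 - 24642 = -476249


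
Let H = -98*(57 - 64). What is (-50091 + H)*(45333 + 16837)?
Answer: -3071508850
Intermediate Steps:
H = 686 (H = -98*(-7) = 686)
(-50091 + H)*(45333 + 16837) = (-50091 + 686)*(45333 + 16837) = -49405*62170 = -3071508850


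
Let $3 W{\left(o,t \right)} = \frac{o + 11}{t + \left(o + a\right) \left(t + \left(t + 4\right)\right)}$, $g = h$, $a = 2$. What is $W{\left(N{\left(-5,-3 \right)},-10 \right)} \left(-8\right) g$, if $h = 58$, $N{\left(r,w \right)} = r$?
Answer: $- \frac{464}{19} \approx -24.421$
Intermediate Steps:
$g = 58$
$W{\left(o,t \right)} = \frac{11 + o}{3 \left(t + \left(2 + o\right) \left(4 + 2 t\right)\right)}$ ($W{\left(o,t \right)} = \frac{\left(o + 11\right) \frac{1}{t + \left(o + 2\right) \left(t + \left(t + 4\right)\right)}}{3} = \frac{\left(11 + o\right) \frac{1}{t + \left(2 + o\right) \left(t + \left(4 + t\right)\right)}}{3} = \frac{\left(11 + o\right) \frac{1}{t + \left(2 + o\right) \left(4 + 2 t\right)}}{3} = \frac{\frac{1}{t + \left(2 + o\right) \left(4 + 2 t\right)} \left(11 + o\right)}{3} = \frac{11 + o}{3 \left(t + \left(2 + o\right) \left(4 + 2 t\right)\right)}$)
$W{\left(N{\left(-5,-3 \right)},-10 \right)} \left(-8\right) g = \frac{11 - 5}{3 \left(8 + 4 \left(-5\right) + 5 \left(-10\right) + 2 \left(-5\right) \left(-10\right)\right)} \left(-8\right) 58 = \frac{1}{3} \frac{1}{8 - 20 - 50 + 100} \cdot 6 \left(-8\right) 58 = \frac{1}{3} \cdot \frac{1}{38} \cdot 6 \left(-8\right) 58 = \frac{1}{19} \left(-8\right) 58 = \left(- \frac{8}{19}\right) 58 = - \frac{464}{19}$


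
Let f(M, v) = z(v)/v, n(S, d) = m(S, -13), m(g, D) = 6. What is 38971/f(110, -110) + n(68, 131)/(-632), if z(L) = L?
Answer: 12314833/316 ≈ 38971.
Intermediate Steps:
n(S, d) = 6
f(M, v) = 1 (f(M, v) = v/v = 1)
38971/f(110, -110) + n(68, 131)/(-632) = 38971/1 + 6/(-632) = 38971*1 + 6*(-1/632) = 38971 - 3/316 = 12314833/316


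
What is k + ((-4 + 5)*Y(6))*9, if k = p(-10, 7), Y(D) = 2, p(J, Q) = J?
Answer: 8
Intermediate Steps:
k = -10
k + ((-4 + 5)*Y(6))*9 = -10 + ((-4 + 5)*2)*9 = -10 + (1*2)*9 = -10 + 2*9 = -10 + 18 = 8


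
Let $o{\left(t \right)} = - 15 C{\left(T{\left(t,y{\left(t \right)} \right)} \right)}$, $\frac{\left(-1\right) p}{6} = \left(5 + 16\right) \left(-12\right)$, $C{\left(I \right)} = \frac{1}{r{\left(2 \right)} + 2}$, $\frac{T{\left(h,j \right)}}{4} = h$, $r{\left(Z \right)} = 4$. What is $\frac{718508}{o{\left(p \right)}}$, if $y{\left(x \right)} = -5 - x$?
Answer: $- \frac{1437016}{5} \approx -2.874 \cdot 10^{5}$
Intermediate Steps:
$T{\left(h,j \right)} = 4 h$
$C{\left(I \right)} = \frac{1}{6}$ ($C{\left(I \right)} = \frac{1}{4 + 2} = \frac{1}{6}$)
$p = 1512$ ($p = - 6 \left(5 + 16\right) \left(-12\right) = - 6 \cdot 21 \left(-12\right) = \left(-6\right) \left(-252\right) = 1512$)
$o{\left(t \right)} = - \frac{5}{2}$ ($o{\left(t \right)} = \left(-15\right) \frac{1}{6} = - \frac{5}{2}$)
$\frac{718508}{o{\left(p \right)}} = \frac{718508}{- \frac{5}{2}} = 718508 \left(- \frac{2}{5}\right) = - \frac{1437016}{5}$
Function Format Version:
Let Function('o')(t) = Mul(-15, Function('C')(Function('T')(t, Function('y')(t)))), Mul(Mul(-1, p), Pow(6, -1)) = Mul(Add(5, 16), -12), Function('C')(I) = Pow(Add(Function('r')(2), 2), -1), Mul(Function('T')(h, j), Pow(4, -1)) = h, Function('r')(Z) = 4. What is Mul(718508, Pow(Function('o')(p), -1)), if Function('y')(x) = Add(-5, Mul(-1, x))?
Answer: Rational(-1437016, 5) ≈ -2.8740e+5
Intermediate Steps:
Function('T')(h, j) = Mul(4, h)
Function('C')(I) = Rational(1, 6) (Function('C')(I) = Pow(Add(4, 2), -1) = Pow(6, -1) = Rational(1, 6))
p = 1512 (p = Mul(-6, Mul(Add(5, 16), -12)) = Mul(-6, Mul(21, -12)) = Mul(-6, -252) = 1512)
Function('o')(t) = Rational(-5, 2) (Function('o')(t) = Mul(-15, Rational(1, 6)) = Rational(-5, 2))
Mul(718508, Pow(Function('o')(p), -1)) = Mul(718508, Pow(Rational(-5, 2), -1)) = Mul(718508, Rational(-2, 5)) = Rational(-1437016, 5)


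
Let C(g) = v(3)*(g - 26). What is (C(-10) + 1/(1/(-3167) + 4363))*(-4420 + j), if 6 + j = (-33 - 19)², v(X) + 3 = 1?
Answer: -856584625827/6908810 ≈ -1.2398e+5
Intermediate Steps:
v(X) = -2 (v(X) = -3 + 1 = -2)
C(g) = 52 - 2*g (C(g) = -2*(g - 26) = -2*(-26 + g) = 52 - 2*g)
j = 2698 (j = -6 + (-33 - 19)² = -6 + (-52)² = -6 + 2704 = 2698)
(C(-10) + 1/(1/(-3167) + 4363))*(-4420 + j) = ((52 - 2*(-10)) + 1/(1/(-3167) + 4363))*(-4420 + 2698) = ((52 + 20) + 1/(-1/3167 + 4363))*(-1722) = (72 + 1/(13817620/3167))*(-1722) = (72 + 3167/13817620)*(-1722) = (994871807/13817620)*(-1722) = -856584625827/6908810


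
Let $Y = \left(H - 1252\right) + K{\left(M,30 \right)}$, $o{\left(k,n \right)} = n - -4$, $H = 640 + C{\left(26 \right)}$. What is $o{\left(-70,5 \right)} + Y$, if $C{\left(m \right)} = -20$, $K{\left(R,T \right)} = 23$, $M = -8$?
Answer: $-600$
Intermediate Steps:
$H = 620$ ($H = 640 - 20 = 620$)
$o{\left(k,n \right)} = 4 + n$ ($o{\left(k,n \right)} = n + 4 = 4 + n$)
$Y = -609$ ($Y = \left(620 - 1252\right) + 23 = -632 + 23 = -609$)
$o{\left(-70,5 \right)} + Y = \left(4 + 5\right) - 609 = 9 - 609 = -600$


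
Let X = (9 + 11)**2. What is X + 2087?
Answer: 2487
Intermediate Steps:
X = 400 (X = 20**2 = 400)
X + 2087 = 400 + 2087 = 2487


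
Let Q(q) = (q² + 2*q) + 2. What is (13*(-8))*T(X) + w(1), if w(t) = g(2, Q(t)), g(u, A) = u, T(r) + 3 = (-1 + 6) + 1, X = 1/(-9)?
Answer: -310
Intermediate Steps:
X = -⅑ ≈ -0.11111
Q(q) = 2 + q² + 2*q
T(r) = 3 (T(r) = -3 + ((-1 + 6) + 1) = -3 + (5 + 1) = -3 + 6 = 3)
w(t) = 2
(13*(-8))*T(X) + w(1) = (13*(-8))*3 + 2 = -104*3 + 2 = -312 + 2 = -310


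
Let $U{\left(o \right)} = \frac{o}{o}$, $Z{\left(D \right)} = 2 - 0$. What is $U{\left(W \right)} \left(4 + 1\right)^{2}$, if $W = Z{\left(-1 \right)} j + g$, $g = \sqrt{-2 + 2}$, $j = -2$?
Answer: $25$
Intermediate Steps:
$Z{\left(D \right)} = 2$ ($Z{\left(D \right)} = 2 + 0 = 2$)
$g = 0$ ($g = \sqrt{0} = 0$)
$W = -4$ ($W = 2 \left(-2\right) + 0 = -4 + 0 = -4$)
$U{\left(o \right)} = 1$
$U{\left(W \right)} \left(4 + 1\right)^{2} = 1 \left(4 + 1\right)^{2} = 1 \cdot 5^{2} = 1 \cdot 25 = 25$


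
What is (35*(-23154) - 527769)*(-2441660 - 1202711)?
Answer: 4876747852989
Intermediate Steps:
(35*(-23154) - 527769)*(-2441660 - 1202711) = (-810390 - 527769)*(-3644371) = -1338159*(-3644371) = 4876747852989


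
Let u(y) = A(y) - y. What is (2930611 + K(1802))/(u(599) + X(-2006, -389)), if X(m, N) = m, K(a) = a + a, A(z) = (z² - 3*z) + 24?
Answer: 2934215/354423 ≈ 8.2789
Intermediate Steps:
A(z) = 24 + z² - 3*z
K(a) = 2*a
u(y) = 24 + y² - 4*y (u(y) = (24 + y² - 3*y) - y = 24 + y² - 4*y)
(2930611 + K(1802))/(u(599) + X(-2006, -389)) = (2930611 + 2*1802)/((24 + 599² - 4*599) - 2006) = (2930611 + 3604)/((24 + 358801 - 2396) - 2006) = 2934215/(356429 - 2006) = 2934215/354423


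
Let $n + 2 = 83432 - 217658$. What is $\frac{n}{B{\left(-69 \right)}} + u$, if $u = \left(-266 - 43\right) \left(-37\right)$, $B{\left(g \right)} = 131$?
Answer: $\frac{1363495}{131} \approx 10408.0$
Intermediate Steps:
$n = -134228$ ($n = -2 + \left(83432 - 217658\right) = -2 - 134226 = -134228$)
$u = 11433$ ($u = \left(-309\right) \left(-37\right) = 11433$)
$\frac{n}{B{\left(-69 \right)}} + u = - \frac{134228}{131} + 11433 = \frac{1363495}{131}$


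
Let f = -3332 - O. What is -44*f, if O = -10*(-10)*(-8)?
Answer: 111408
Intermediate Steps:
O = -800 (O = 100*(-8) = -800)
f = -2532 (f = -3332 - 1*(-800) = -3332 + 800 = -2532)
-44*f = -44*(-2532) = 111408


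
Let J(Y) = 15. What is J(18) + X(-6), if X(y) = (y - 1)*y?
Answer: 57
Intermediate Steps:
X(y) = y*(-1 + y) (X(y) = (-1 + y)*y = y*(-1 + y))
J(18) + X(-6) = 15 - 6*(-1 - 6) = 15 - 6*(-7) = 15 + 42 = 57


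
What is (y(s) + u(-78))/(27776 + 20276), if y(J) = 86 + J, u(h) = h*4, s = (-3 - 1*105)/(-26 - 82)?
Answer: -225/48052 ≈ -0.0046824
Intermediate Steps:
s = 1 (s = (-3 - 105)/(-108) = -108*(-1/108) = 1)
u(h) = 4*h
(y(s) + u(-78))/(27776 + 20276) = ((86 + 1) + 4*(-78))/(27776 + 20276) = (87 - 312)/48052 = -225*1/48052 = -225/48052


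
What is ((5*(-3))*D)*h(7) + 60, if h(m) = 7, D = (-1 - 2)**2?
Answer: -885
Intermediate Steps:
D = 9 (D = (-3)**2 = 9)
((5*(-3))*D)*h(7) + 60 = ((5*(-3))*9)*7 + 60 = -15*9*7 + 60 = -135*7 + 60 = -945 + 60 = -885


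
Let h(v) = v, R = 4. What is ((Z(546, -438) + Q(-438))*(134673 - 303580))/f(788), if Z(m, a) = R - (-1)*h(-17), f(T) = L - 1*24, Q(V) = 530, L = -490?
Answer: 87324919/514 ≈ 1.6989e+5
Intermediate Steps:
f(T) = -514 (f(T) = -490 - 1*24 = -490 - 24 = -514)
Z(m, a) = -13 (Z(m, a) = 4 - (-1)*(-17) = 4 - 1*17 = 4 - 17 = -13)
((Z(546, -438) + Q(-438))*(134673 - 303580))/f(788) = ((-13 + 530)*(134673 - 303580))/(-514) = (517*(-168907))*(-1/514) = -87324919*(-1/514) = 87324919/514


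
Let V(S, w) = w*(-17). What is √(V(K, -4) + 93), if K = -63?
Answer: √161 ≈ 12.689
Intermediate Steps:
V(S, w) = -17*w
√(V(K, -4) + 93) = √(-17*(-4) + 93) = √(68 + 93) = √161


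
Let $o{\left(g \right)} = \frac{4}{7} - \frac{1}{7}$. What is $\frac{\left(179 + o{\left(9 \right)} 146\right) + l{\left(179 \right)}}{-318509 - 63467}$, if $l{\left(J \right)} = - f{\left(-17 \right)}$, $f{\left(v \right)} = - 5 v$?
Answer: $- \frac{137}{334229} \approx -0.0004099$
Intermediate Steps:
$l{\left(J \right)} = -85$ ($l{\left(J \right)} = - \left(-5\right) \left(-17\right) = \left(-1\right) 85 = -85$)
$o{\left(g \right)} = \frac{3}{7}$ ($o{\left(g \right)} = 4 \cdot \frac{1}{7} - \frac{1}{7} = \frac{4}{7} - \frac{1}{7} = \frac{3}{7}$)
$\frac{\left(179 + o{\left(9 \right)} 146\right) + l{\left(179 \right)}}{-318509 - 63467} = \frac{\left(179 + \frac{3}{7} \cdot 146\right) - 85}{-318509 - 63467} = \frac{\left(179 + \frac{438}{7}\right) - 85}{-381976} = \left(\frac{1691}{7} - 85\right) \left(- \frac{1}{381976}\right) = \frac{1096}{7} \left(- \frac{1}{381976}\right) = - \frac{137}{334229}$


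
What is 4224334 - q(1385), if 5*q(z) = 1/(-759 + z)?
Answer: 13222165419/3130 ≈ 4.2243e+6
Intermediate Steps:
q(z) = 1/(5*(-759 + z))
4224334 - q(1385) = 4224334 - 1/(5*(-759 + 1385)) = 4224334 - 1/(5*626) = 4224334 - 1*1/3130 = 4224334 - 1/3130 = 13222165419/3130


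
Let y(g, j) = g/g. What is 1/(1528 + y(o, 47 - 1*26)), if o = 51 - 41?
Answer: 1/1529 ≈ 0.00065402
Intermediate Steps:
o = 10
y(g, j) = 1
1/(1528 + y(o, 47 - 1*26)) = 1/(1528 + 1) = 1/1529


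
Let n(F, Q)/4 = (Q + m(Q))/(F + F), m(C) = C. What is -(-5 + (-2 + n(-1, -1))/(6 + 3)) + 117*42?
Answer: 44269/9 ≈ 4918.8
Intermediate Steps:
n(F, Q) = 4*Q/F (n(F, Q) = 4*((Q + Q)/(F + F)) = 4*((2*Q)/((2*F))) = 4*((2*Q)*(1/(2*F))) = 4*(Q/F) = 4*Q/F)
-(-5 + (-2 + n(-1, -1))/(6 + 3)) + 117*42 = -(-5 + (-2 + 4*(-1)/(-1))/(6 + 3)) + 117*42 = -(-5 + (-2 + 4*(-1)*(-1))/9) + 4914 = -(-5 + (-2 + 4)*(⅑)) + 4914 = -(-5 + 2*(⅑)) + 4914 = -(-5 + 2/9) + 4914 = -1*(-43/9) + 4914 = 43/9 + 4914 = 44269/9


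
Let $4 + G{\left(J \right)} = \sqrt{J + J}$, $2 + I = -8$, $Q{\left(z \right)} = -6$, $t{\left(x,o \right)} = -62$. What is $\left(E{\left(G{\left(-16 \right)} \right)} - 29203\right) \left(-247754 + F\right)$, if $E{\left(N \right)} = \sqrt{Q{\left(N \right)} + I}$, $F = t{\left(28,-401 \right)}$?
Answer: $7236970648 - 991264 i \approx 7.237 \cdot 10^{9} - 9.9126 \cdot 10^{5} i$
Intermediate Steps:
$F = -62$
$I = -10$ ($I = -2 - 8 = -10$)
$G{\left(J \right)} = -4 + \sqrt{2} \sqrt{J}$ ($G{\left(J \right)} = -4 + \sqrt{J + J} = -4 + \sqrt{2 J} = -4 + \sqrt{2} \sqrt{J}$)
$E{\left(N \right)} = 4 i$ ($E{\left(N \right)} = \sqrt{-6 - 10} = \sqrt{-16} = 4 i$)
$\left(E{\left(G{\left(-16 \right)} \right)} - 29203\right) \left(-247754 + F\right) = \left(4 i - 29203\right) \left(-247754 - 62\right) = \left(-29203 + 4 i\right) \left(-247816\right) = 7236970648 - 991264 i$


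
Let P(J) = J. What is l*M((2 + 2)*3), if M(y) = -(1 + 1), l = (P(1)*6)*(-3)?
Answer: 36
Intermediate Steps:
l = -18 (l = (1*6)*(-3) = 6*(-3) = -18)
M(y) = -2 (M(y) = -1*2 = -2)
l*M((2 + 2)*3) = -18*(-2) = 36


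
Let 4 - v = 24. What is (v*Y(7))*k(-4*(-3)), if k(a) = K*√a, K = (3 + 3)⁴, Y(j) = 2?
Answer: -103680*√3 ≈ -1.7958e+5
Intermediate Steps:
v = -20 (v = 4 - 1*24 = 4 - 24 = -20)
K = 1296 (K = 6⁴ = 1296)
k(a) = 1296*√a
(v*Y(7))*k(-4*(-3)) = (-20*2)*(1296*√(-4*(-3))) = -51840*√12 = -51840*2*√3 = -103680*√3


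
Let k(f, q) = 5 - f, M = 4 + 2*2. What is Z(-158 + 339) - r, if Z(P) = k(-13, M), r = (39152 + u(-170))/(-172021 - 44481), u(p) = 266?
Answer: 1968227/108251 ≈ 18.182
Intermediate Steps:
r = -19709/108251 (r = (39152 + 266)/(-172021 - 44481) = 39418/(-216502) = 39418*(-1/216502) = -19709/108251 ≈ -0.18207)
M = 8 (M = 4 + 4 = 8)
Z(P) = 18 (Z(P) = 5 - 1*(-13) = 5 + 13 = 18)
Z(-158 + 339) - r = 18 - 1*(-19709/108251) = 18 + 19709/108251 = 1968227/108251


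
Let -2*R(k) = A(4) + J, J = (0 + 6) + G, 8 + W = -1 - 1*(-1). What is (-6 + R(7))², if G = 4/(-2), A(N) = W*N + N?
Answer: 36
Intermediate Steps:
W = -8 (W = -8 + (-1 - 1*(-1)) = -8 + (-1 + 1) = -8 + 0 = -8)
A(N) = -7*N (A(N) = -8*N + N = -7*N)
G = -2 (G = 4*(-½) = -2)
J = 4 (J = (0 + 6) - 2 = 6 - 2 = 4)
R(k) = 12 (R(k) = -(-7*4 + 4)/2 = -(-28 + 4)/2 = -½*(-24) = 12)
(-6 + R(7))² = (-6 + 12)² = 6² = 36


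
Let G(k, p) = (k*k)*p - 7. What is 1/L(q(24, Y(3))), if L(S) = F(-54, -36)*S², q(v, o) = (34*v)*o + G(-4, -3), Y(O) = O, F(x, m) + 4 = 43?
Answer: 1/223331511 ≈ 4.4776e-9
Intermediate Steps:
F(x, m) = 39 (F(x, m) = -4 + 43 = 39)
G(k, p) = -7 + p*k² (G(k, p) = k²*p - 7 = p*k² - 7 = -7 + p*k²)
q(v, o) = -55 + 34*o*v (q(v, o) = (34*v)*o + (-7 - 3*(-4)²) = 34*o*v + (-7 - 3*16) = 34*o*v + (-7 - 48) = 34*o*v - 55 = -55 + 34*o*v)
L(S) = 39*S²
1/L(q(24, Y(3))) = 1/(39*(-55 + 34*3*24)²) = 1/(39*(-55 + 2448)²) = 1/(39*2393²) = 1/(39*5726449) = 1/223331511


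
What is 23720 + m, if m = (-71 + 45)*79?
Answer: 21666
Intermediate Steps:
m = -2054 (m = -26*79 = -2054)
23720 + m = 23720 - 2054 = 21666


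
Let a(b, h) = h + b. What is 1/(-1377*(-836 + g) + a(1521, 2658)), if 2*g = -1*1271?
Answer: 2/4060869 ≈ 4.9251e-7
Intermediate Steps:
a(b, h) = b + h
g = -1271/2 (g = (-1*1271)/2 = (1/2)*(-1271) = -1271/2 ≈ -635.50)
1/(-1377*(-836 + g) + a(1521, 2658)) = 1/(-1377*(-836 - 1271/2) + (1521 + 2658)) = 1/(-1377*(-2943/2) + 4179) = 1/(4052511/2 + 4179) = 1/(4060869/2) = 2/4060869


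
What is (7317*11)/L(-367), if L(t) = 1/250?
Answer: 20121750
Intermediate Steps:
L(t) = 1/250
(7317*11)/L(-367) = (7317*11)/(1/250) = 80487*250 = 20121750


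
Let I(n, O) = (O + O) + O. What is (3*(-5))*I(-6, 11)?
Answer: -495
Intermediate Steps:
I(n, O) = 3*O (I(n, O) = 2*O + O = 3*O)
(3*(-5))*I(-6, 11) = (3*(-5))*(3*11) = -15*33 = -495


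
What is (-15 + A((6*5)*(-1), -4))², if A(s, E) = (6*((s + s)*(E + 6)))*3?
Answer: 4730625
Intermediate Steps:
A(s, E) = 36*s*(6 + E) (A(s, E) = (6*((2*s)*(6 + E)))*3 = (6*(2*s*(6 + E)))*3 = (12*s*(6 + E))*3 = 36*s*(6 + E))
(-15 + A((6*5)*(-1), -4))² = (-15 + 36*((6*5)*(-1))*(6 - 4))² = (-15 + 36*(30*(-1))*2)² = (-15 + 36*(-30)*2)² = (-15 - 2160)² = (-2175)² = 4730625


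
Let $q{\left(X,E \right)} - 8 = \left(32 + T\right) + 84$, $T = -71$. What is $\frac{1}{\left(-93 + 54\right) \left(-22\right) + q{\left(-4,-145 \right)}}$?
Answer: $\frac{1}{911} \approx 0.0010977$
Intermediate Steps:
$q{\left(X,E \right)} = 53$ ($q{\left(X,E \right)} = 8 + \left(\left(32 - 71\right) + 84\right) = 8 + \left(-39 + 84\right) = 8 + 45 = 53$)
$\frac{1}{\left(-93 + 54\right) \left(-22\right) + q{\left(-4,-145 \right)}} = \frac{1}{\left(-93 + 54\right) \left(-22\right) + 53} = \frac{1}{\left(-39\right) \left(-22\right) + 53} = \frac{1}{858 + 53} = \frac{1}{911}$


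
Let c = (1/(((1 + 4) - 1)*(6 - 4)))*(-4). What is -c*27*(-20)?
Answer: -270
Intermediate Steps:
c = -½ (c = (1/((5 - 1)*2))*(-4) = ((½)/4)*(-4) = ((¼)*(½))*(-4) = (⅛)*(-4) = -½ ≈ -0.50000)
-c*27*(-20) = -(-½*27)*(-20) = -(-27)*(-20)/2 = -1*270 = -270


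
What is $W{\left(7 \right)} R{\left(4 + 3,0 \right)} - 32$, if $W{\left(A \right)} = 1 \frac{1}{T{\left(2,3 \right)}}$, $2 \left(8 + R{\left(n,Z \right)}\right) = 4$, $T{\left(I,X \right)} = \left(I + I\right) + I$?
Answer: $-33$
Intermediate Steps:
$T{\left(I,X \right)} = 3 I$ ($T{\left(I,X \right)} = 2 I + I = 3 I$)
$R{\left(n,Z \right)} = -6$ ($R{\left(n,Z \right)} = -8 + \frac{1}{2} \cdot 4 = -8 + 2 = -6$)
$W{\left(A \right)} = \frac{1}{6}$ ($W{\left(A \right)} = 1 \frac{1}{3 \cdot 2} = 1 \cdot \frac{1}{6} = \frac{1}{6}$)
$W{\left(7 \right)} R{\left(4 + 3,0 \right)} - 32 = \frac{1}{6} \left(-6\right) - 32 = -1 - 32 = -33$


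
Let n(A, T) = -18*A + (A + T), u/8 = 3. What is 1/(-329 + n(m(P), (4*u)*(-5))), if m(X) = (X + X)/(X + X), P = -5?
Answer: -1/826 ≈ -0.0012107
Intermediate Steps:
u = 24 (u = 8*3 = 24)
m(X) = 1 (m(X) = (2*X)/((2*X)) = (2*X)*(1/(2*X)) = 1)
n(A, T) = T - 17*A
1/(-329 + n(m(P), (4*u)*(-5))) = 1/(-329 + ((4*24)*(-5) - 17*1)) = 1/(-329 + (96*(-5) - 17)) = 1/(-329 + (-480 - 17)) = 1/(-329 - 497) = 1/(-826) = -1/826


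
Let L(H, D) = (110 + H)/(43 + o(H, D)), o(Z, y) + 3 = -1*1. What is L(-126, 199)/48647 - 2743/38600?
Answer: -5204727719/73233193800 ≈ -0.071071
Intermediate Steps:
o(Z, y) = -4 (o(Z, y) = -3 - 1*1 = -3 - 1 = -4)
L(H, D) = 110/39 + H/39 (L(H, D) = (110 + H)/(43 - 4) = (110 + H)/39 = (110 + H)*(1/39) = 110/39 + H/39)
L(-126, 199)/48647 - 2743/38600 = (110/39 + (1/39)*(-126))/48647 - 2743/38600 = (110/39 - 42/13)*(1/48647) - 2743*1/38600 = -16/39*1/48647 - 2743/38600 = -16/1897233 - 2743/38600 = -5204727719/73233193800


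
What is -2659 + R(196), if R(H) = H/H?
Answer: -2658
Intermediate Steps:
R(H) = 1
-2659 + R(196) = -2659 + 1 = -2658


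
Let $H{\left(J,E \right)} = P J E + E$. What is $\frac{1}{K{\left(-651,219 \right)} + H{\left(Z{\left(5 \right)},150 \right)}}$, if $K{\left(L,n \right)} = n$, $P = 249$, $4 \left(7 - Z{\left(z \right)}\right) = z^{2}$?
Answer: $\frac{2}{56763} \approx 3.5234 \cdot 10^{-5}$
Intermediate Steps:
$Z{\left(z \right)} = 7 - \frac{z^{2}}{4}$
$H{\left(J,E \right)} = E + 249 E J$ ($H{\left(J,E \right)} = 249 J E + E = 249 E J + E = E + 249 E J$)
$\frac{1}{K{\left(-651,219 \right)} + H{\left(Z{\left(5 \right)},150 \right)}} = \frac{1}{219 + 150 \left(1 + 249 \left(7 - \frac{5^{2}}{4}\right)\right)} = \frac{1}{219 + 150 \left(1 + 249 \left(7 - \frac{25}{4}\right)\right)} = \frac{1}{219 + 150 \left(1 + 249 \cdot \frac{3}{4}\right)} = \frac{1}{219 + 150 \left(1 + \frac{747}{4}\right)} = \frac{1}{219 + 150 \cdot \frac{751}{4}} = \frac{1}{219 + \frac{56325}{2}} = \frac{1}{\frac{56763}{2}} = \frac{2}{56763}$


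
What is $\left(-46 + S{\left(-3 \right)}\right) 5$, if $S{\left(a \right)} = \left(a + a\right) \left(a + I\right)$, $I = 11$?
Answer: $-470$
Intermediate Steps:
$S{\left(a \right)} = 2 a \left(11 + a\right)$ ($S{\left(a \right)} = \left(a + a\right) \left(a + 11\right) = 2 a \left(11 + a\right)$)
$\left(-46 + S{\left(-3 \right)}\right) 5 = \left(-46 + 2 \left(-3\right) \left(11 - 3\right)\right) 5 = \left(-46 + 2 \left(-3\right) 8\right) 5 = \left(-46 - 48\right) 5 = \left(-94\right) 5 = -470$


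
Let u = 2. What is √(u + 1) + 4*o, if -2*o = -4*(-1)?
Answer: -8 + √3 ≈ -6.2680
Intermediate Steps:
o = -2 (o = -(-2)*(-1) = -½*4 = -2)
√(u + 1) + 4*o = √(2 + 1) + 4*(-2) = √3 - 8 = -8 + √3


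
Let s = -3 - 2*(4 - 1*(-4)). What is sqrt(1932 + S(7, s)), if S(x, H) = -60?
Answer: 12*sqrt(13) ≈ 43.267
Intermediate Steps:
s = -19 (s = -3 - 2*(4 + 4) = -3 - 2*8 = -3 - 16 = -19)
sqrt(1932 + S(7, s)) = sqrt(1932 - 60) = sqrt(1872) = 12*sqrt(13)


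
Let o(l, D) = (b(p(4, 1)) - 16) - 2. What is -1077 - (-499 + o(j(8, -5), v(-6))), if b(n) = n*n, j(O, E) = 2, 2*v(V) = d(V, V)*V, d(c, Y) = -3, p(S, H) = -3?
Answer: -569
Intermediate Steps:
v(V) = -3*V/2 (v(V) = (-3*V)/2 = -3*V/2)
b(n) = n²
o(l, D) = -9 (o(l, D) = ((-3)² - 16) - 2 = (9 - 16) - 2 = -7 - 2 = -9)
-1077 - (-499 + o(j(8, -5), v(-6))) = -1077 - (-499 - 9) = -1077 - 1*(-508) = -1077 + 508 = -569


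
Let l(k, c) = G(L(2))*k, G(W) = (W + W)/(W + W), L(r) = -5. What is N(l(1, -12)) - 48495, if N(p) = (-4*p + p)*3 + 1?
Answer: -48503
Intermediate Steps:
G(W) = 1 (G(W) = (2*W)/((2*W)) = (2*W)*(1/(2*W)) = 1)
l(k, c) = k (l(k, c) = 1*k = k)
N(p) = 1 - 9*p (N(p) = -3*p*3 + 1 = -9*p + 1 = 1 - 9*p)
N(l(1, -12)) - 48495 = (1 - 9*1) - 48495 = (1 - 9) - 48495 = -8 - 48495 = -48503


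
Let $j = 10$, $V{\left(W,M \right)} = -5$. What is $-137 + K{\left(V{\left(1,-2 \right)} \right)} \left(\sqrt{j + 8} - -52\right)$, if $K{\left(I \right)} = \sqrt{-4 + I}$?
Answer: $-137 + i \left(156 + 9 \sqrt{2}\right) \approx -137.0 + 168.73 i$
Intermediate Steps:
$-137 + K{\left(V{\left(1,-2 \right)} \right)} \left(\sqrt{j + 8} - -52\right) = -137 + \sqrt{-4 - 5} \left(\sqrt{10 + 8} - -52\right) = -137 + \sqrt{-9} \left(\sqrt{18} + 52\right) = -137 + 3 i \left(3 \sqrt{2} + 52\right) = -137 + 3 i \left(52 + 3 \sqrt{2}\right)$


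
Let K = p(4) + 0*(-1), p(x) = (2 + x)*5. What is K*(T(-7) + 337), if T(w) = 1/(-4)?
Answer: 20205/2 ≈ 10103.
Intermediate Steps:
T(w) = -¼
p(x) = 10 + 5*x
K = 30 (K = (10 + 5*4) + 0*(-1) = (10 + 20) + 0 = 30 + 0 = 30)
K*(T(-7) + 337) = 30*(-¼ + 337) = 30*(1347/4) = 20205/2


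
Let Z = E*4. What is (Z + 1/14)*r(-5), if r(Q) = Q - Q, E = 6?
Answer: 0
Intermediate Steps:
Z = 24 (Z = 6*4 = 24)
r(Q) = 0
(Z + 1/14)*r(-5) = (24 + 1/14)*0 = (337/14)*0 = 0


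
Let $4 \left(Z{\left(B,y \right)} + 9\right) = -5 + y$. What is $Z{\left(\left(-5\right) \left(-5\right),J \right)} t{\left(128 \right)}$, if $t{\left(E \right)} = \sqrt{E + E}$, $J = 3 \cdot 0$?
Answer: $-164$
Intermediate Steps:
$J = 0$
$t{\left(E \right)} = \sqrt{2} \sqrt{E}$ ($t{\left(E \right)} = \sqrt{2 E} = \sqrt{2} \sqrt{E}$)
$Z{\left(B,y \right)} = - \frac{41}{4} + \frac{y}{4}$ ($Z{\left(B,y \right)} = -9 + \frac{-5 + y}{4} = -9 + \left(- \frac{5}{4} + \frac{y}{4}\right) = - \frac{41}{4} + \frac{y}{4}$)
$Z{\left(\left(-5\right) \left(-5\right),J \right)} t{\left(128 \right)} = \left(- \frac{41}{4} + \frac{1}{4} \cdot 0\right) \sqrt{2} \sqrt{128} = \left(- \frac{41}{4} + 0\right) \sqrt{2} \cdot 8 \sqrt{2} = \left(- \frac{41}{4}\right) 16 = -164$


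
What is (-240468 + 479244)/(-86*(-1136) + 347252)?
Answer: 19898/37079 ≈ 0.53664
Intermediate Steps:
(-240468 + 479244)/(-86*(-1136) + 347252) = 238776/(97696 + 347252) = 238776/444948 = 238776*(1/444948) = 19898/37079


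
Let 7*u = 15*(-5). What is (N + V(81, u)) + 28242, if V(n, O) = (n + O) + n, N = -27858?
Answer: 3747/7 ≈ 535.29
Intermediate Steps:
u = -75/7 (u = (15*(-5))/7 = (⅐)*(-75) = -75/7 ≈ -10.714)
V(n, O) = O + 2*n (V(n, O) = (O + n) + n = O + 2*n)
(N + V(81, u)) + 28242 = (-27858 + (-75/7 + 2*81)) + 28242 = (-27858 + (-75/7 + 162)) + 28242 = (-27858 + 1059/7) + 28242 = -193947/7 + 28242 = 3747/7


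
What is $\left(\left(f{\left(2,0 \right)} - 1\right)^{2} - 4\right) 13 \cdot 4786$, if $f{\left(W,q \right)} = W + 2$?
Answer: $311090$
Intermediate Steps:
$f{\left(W,q \right)} = 2 + W$
$\left(\left(f{\left(2,0 \right)} - 1\right)^{2} - 4\right) 13 \cdot 4786 = \left(\left(\left(2 + 2\right) - 1\right)^{2} - 4\right) 13 \cdot 4786 = \left(\left(4 - 1\right)^{2} - 4\right) 13 \cdot 4786 = \left(3^{2} - 4\right) 13 \cdot 4786 = \left(9 - 4\right) 13 \cdot 4786 = 5 \cdot 13 \cdot 4786 = 65 \cdot 4786 = 311090$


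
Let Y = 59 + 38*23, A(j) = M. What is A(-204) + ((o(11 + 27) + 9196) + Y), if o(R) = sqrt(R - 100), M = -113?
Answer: 10016 + I*sqrt(62) ≈ 10016.0 + 7.874*I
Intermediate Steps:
A(j) = -113
o(R) = sqrt(-100 + R)
Y = 933 (Y = 59 + 874 = 933)
A(-204) + ((o(11 + 27) + 9196) + Y) = -113 + ((sqrt(-100 + (11 + 27)) + 9196) + 933) = -113 + ((sqrt(-100 + 38) + 9196) + 933) = -113 + ((sqrt(-62) + 9196) + 933) = -113 + ((I*sqrt(62) + 9196) + 933) = -113 + ((9196 + I*sqrt(62)) + 933) = -113 + (10129 + I*sqrt(62)) = 10016 + I*sqrt(62)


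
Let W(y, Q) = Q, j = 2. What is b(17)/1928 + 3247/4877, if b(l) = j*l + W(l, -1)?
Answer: 6421157/9402856 ≈ 0.68289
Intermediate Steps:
b(l) = -1 + 2*l (b(l) = 2*l - 1 = -1 + 2*l)
b(17)/1928 + 3247/4877 = (-1 + 2*17)/1928 + 3247/4877 = (-1 + 34)*(1/1928) + 3247*(1/4877) = 33*(1/1928) + 3247/4877 = 33/1928 + 3247/4877 = 6421157/9402856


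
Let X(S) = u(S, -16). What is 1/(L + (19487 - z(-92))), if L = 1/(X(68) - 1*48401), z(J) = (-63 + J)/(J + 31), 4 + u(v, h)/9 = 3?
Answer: 2953010/57537802259 ≈ 5.1323e-5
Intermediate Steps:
u(v, h) = -9 (u(v, h) = -36 + 9*3 = -36 + 27 = -9)
z(J) = (-63 + J)/(31 + J)
X(S) = -9
L = -1/48410 (L = 1/(-9 - 1*48401) = 1/(-9 - 48401) = 1/(-48410) = -1/48410 ≈ -2.0657e-5)
1/(L + (19487 - z(-92))) = 1/(-1/48410 + (19487 - (-63 - 92)/(31 - 92))) = 1/(-1/48410 + (19487 - (-155)/(-61))) = 1/(-1/48410 + (19487 - (-1)*(-155)/61)) = 1/(-1/48410 + (19487 - 1*155/61)) = 1/(-1/48410 + (19487 - 155/61)) = 1/(-1/48410 + 1188552/61) = 1/(57537802259/2953010) = 2953010/57537802259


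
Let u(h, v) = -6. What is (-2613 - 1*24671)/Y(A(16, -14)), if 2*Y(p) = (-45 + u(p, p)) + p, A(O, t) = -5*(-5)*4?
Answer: -54568/49 ≈ -1113.6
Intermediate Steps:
A(O, t) = 100 (A(O, t) = 25*4 = 100)
Y(p) = -51/2 + p/2 (Y(p) = ((-45 - 6) + p)/2 = (-51 + p)/2 = -51/2 + p/2)
(-2613 - 1*24671)/Y(A(16, -14)) = (-2613 - 1*24671)/(-51/2 + (½)*100) = (-2613 - 24671)/(-51/2 + 50) = -27284/49/2 = -27284*2/49 = -54568/49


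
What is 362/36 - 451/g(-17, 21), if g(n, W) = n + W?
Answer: -3697/36 ≈ -102.69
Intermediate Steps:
g(n, W) = W + n
362/36 - 451/g(-17, 21) = 362/36 - 451/(21 - 17) = 362*(1/36) - 451/4 = 181/18 - 451*1/4 = 181/18 - 451/4 = -3697/36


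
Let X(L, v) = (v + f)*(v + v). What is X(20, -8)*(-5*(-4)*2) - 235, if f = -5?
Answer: 8085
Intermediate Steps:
X(L, v) = 2*v*(-5 + v) (X(L, v) = (v - 5)*(v + v) = (-5 + v)*(2*v) = 2*v*(-5 + v))
X(20, -8)*(-5*(-4)*2) - 235 = (2*(-8)*(-5 - 8))*(-5*(-4)*2) - 235 = (2*(-8)*(-13))*(20*2) - 235 = 208*40 - 235 = 8320 - 235 = 8085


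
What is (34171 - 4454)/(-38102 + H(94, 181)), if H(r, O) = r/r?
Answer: -29717/38101 ≈ -0.77995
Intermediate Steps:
H(r, O) = 1
(34171 - 4454)/(-38102 + H(94, 181)) = (34171 - 4454)/(-38102 + 1) = 29717/(-38101) = 29717*(-1/38101) = -29717/38101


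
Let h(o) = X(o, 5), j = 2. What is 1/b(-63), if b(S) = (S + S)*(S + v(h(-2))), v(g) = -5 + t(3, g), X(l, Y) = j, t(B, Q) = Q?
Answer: 1/8316 ≈ 0.00012025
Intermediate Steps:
X(l, Y) = 2
h(o) = 2
v(g) = -5 + g
b(S) = 2*S*(-3 + S) (b(S) = (S + S)*(S + (-5 + 2)) = (2*S)*(S - 3) = (2*S)*(-3 + S) = 2*S*(-3 + S))
1/b(-63) = 1/(2*(-63)*(-3 - 63)) = 1/(2*(-63)*(-66)) = 1/8316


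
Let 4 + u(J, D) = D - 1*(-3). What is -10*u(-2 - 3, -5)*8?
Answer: 480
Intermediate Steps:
u(J, D) = -1 + D (u(J, D) = -4 + (D - 1*(-3)) = -4 + (D + 3) = -4 + (3 + D) = -1 + D)
-10*u(-2 - 3, -5)*8 = -10*(-1 - 5)*8 = -10*(-6)*8 = 60*8 = 480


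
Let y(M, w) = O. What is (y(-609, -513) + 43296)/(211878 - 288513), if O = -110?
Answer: -3322/5895 ≈ -0.56353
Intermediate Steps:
y(M, w) = -110
(y(-609, -513) + 43296)/(211878 - 288513) = (-110 + 43296)/(211878 - 288513) = 43186/(-76635) = 43186*(-1/76635) = -3322/5895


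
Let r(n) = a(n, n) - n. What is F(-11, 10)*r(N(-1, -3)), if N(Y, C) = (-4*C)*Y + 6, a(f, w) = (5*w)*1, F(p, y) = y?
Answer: -240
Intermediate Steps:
a(f, w) = 5*w
N(Y, C) = 6 - 4*C*Y (N(Y, C) = -4*C*Y + 6 = 6 - 4*C*Y)
r(n) = 4*n (r(n) = 5*n - n = 4*n)
F(-11, 10)*r(N(-1, -3)) = 10*(4*(6 - 4*(-3)*(-1))) = 10*(4*(6 - 12)) = 10*(4*(-6)) = 10*(-24) = -240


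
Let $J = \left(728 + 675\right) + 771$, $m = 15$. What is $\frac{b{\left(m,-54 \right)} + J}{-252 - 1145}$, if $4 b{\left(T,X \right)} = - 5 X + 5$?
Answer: $- \frac{8971}{5588} \approx -1.6054$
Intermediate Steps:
$J = 2174$ ($J = 1403 + 771 = 2174$)
$b{\left(T,X \right)} = \frac{5}{4} - \frac{5 X}{4}$ ($b{\left(T,X \right)} = \frac{- 5 X + 5}{4} = \frac{5 - 5 X}{4} = \frac{5}{4} - \frac{5 X}{4}$)
$\frac{b{\left(m,-54 \right)} + J}{-252 - 1145} = \frac{\left(\frac{5}{4} - - \frac{135}{2}\right) + 2174}{-252 - 1145} = \frac{\left(\frac{5}{4} + \frac{135}{2}\right) + 2174}{-1397} = \left(\frac{275}{4} + 2174\right) \left(- \frac{1}{1397}\right) = \frac{8971}{4} \left(- \frac{1}{1397}\right) = - \frac{8971}{5588}$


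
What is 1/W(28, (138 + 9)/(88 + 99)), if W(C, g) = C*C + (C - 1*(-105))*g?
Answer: 187/166159 ≈ 0.0011254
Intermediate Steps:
W(C, g) = C**2 + g*(105 + C) (W(C, g) = C**2 + (C + 105)*g = C**2 + (105 + C)*g = C**2 + g*(105 + C))
1/W(28, (138 + 9)/(88 + 99)) = 1/(28**2 + 105*((138 + 9)/(88 + 99)) + 28*((138 + 9)/(88 + 99))) = 1/(784 + 105*(147/187) + 28*(147/187)) = 1/(784 + 15435/187 + 4116/187) = 1/(166159/187) = 187/166159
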